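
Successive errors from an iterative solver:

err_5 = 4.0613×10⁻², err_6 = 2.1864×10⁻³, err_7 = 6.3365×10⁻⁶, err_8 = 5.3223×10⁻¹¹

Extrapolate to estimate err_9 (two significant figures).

3.8e-21

First estimate the order: p ≈ ln(err_8/err_7) / ln(err_7/err_6) = ln(5.3223×10⁻¹¹/6.3365×10⁻⁶)/ln(6.3365×10⁻⁶/2.1864×10⁻³) = ln(8.39943e-06)/ln(0.00289814) ≈ 2.0000.
Then err_9 ≈ err_8·(err_8/err_7)^p = 5.3223×10⁻¹¹·(8.39943e-06)^2.0000 = 5.3223×10⁻¹¹·7.05504e-11 ≈ 3.755e-21.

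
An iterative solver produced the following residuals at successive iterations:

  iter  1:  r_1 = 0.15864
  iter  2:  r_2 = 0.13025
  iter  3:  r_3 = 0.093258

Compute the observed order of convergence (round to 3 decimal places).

p ≈ ln(r_3/r_2) / ln(r_2/r_1)
  = ln(0.093258/0.13025) / ln(0.13025/0.15864)
  = ln(0.715992) / ln(0.821041)
  = -0.334086 / -0.197182 ≈ 1.694303

1.694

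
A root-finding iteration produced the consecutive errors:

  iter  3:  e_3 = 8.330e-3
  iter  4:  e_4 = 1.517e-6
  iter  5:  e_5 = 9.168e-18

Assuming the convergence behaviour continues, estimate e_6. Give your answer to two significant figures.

First estimate the order: p ≈ ln(e_5/e_4) / ln(e_4/e_3) = ln(9.168e-18/1.517e-6)/ln(1.517e-6/8.330e-3) = ln(6.04351e-12)/ln(0.000182113) ≈ 2.9999.
Then e_6 ≈ e_5·(e_5/e_4)^p = 9.168e-18·(6.04351e-12)^2.9999 = 9.168e-18·2.21304e-34 ≈ 2.029e-51.

2.0e-51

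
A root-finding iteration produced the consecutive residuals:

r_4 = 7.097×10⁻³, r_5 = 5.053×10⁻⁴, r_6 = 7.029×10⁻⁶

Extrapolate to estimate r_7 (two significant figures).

7.0e-9

First estimate the order: p ≈ ln(r_6/r_5) / ln(r_5/r_4) = ln(7.029×10⁻⁶/5.053×10⁻⁴)/ln(5.053×10⁻⁴/7.097×10⁻³) = ln(0.0139105)/ln(0.0711991) ≈ 1.6180.
Then r_7 ≈ r_6·(r_6/r_5)^p = 7.029×10⁻⁶·(0.0139105)^1.6180 = 7.029×10⁻⁶·0.000990669 ≈ 6.963e-09.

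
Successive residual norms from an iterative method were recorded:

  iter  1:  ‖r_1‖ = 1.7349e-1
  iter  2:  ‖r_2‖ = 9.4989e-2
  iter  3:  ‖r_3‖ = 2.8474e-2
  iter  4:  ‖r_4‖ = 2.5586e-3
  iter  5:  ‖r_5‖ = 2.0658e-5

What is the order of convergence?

Consecutive ratios: ‖r_5‖/‖r_4‖ = 2.0658e-5/2.5586e-3 = 0.00807395, ‖r_4‖/‖r_3‖ = 2.5586e-3/2.8474e-2 = 0.0898574.
p ≈ ln(0.00807395)/ln(0.0898574) = -4.8191/-2.4095 ≈ 2.00.
So the convergence is quadratic (order 2).

2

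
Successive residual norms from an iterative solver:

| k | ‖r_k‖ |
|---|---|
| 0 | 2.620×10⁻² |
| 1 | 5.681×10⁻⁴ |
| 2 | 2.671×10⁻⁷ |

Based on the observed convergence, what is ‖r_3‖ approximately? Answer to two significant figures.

First estimate the order: p ≈ ln(‖r_2‖/‖r_1‖) / ln(‖r_1‖/‖r_0‖) = ln(2.671×10⁻⁷/5.681×10⁻⁴)/ln(5.681×10⁻⁴/2.620×10⁻²) = ln(0.000470164)/ln(0.0216832) ≈ 2.0000.
Then ‖r_3‖ ≈ ‖r_2‖·(‖r_2‖/‖r_1‖)^p = 2.671×10⁻⁷·(0.000470164)^2.0000 = 2.671×10⁻⁷·2.21054e-07 ≈ 5.904e-14.

5.9e-14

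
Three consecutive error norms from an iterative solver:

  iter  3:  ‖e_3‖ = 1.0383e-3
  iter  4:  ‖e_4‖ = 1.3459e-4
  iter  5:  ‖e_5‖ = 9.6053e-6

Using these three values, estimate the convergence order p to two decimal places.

p ≈ ln(‖e_5‖/‖e_4‖) / ln(‖e_4‖/‖e_3‖)
  = ln(9.6053e-6/1.3459e-4) / ln(1.3459e-4/1.0383e-3)
  = ln(0.0713671) / ln(0.129625)
  = -2.63992 / -2.04311 ≈ 1.29211

1.29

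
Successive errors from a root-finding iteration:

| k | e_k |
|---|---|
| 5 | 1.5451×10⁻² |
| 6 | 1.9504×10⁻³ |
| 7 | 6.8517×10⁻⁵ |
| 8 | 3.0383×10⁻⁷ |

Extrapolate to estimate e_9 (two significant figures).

4.7e-11

First estimate the order: p ≈ ln(e_8/e_7) / ln(e_7/e_6) = ln(3.0383×10⁻⁷/6.8517×10⁻⁵)/ln(6.8517×10⁻⁵/1.9504×10⁻³) = ln(0.00443437)/ln(0.0351297) ≈ 1.6180.
Then e_9 ≈ e_8·(e_8/e_7)^p = 3.0383×10⁻⁷·(0.00443437)^1.6180 = 3.0383×10⁻⁷·0.000155802 ≈ 4.734e-11.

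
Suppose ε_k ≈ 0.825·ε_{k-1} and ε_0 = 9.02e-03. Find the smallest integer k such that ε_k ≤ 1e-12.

120

After k steps, ε_k ≈ 9.02e-03·0.825^k.
Need 0.825^k ≤ 1e-12/9.02e-03 = 1.10865e-10.
k ≥ ln(1.10865e-10)/ln(0.825) = -22.9227/-0.19237 = 119.159.
Smallest integer k = 120.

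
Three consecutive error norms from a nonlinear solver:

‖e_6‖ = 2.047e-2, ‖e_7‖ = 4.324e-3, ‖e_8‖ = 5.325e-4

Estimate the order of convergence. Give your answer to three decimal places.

1.347

p ≈ ln(‖e_8‖/‖e_7‖) / ln(‖e_7‖/‖e_6‖)
  = ln(5.325e-4/4.324e-3) / ln(4.324e-3/2.047e-2)
  = ln(0.12315) / ln(0.211236)
  = -2.094352 / -1.554779 ≈ 1.347042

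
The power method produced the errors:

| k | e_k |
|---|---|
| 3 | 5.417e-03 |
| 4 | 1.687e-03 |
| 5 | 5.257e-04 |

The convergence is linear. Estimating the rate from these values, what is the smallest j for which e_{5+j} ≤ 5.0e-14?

Rate ρ ≈ e_5/e_4 = 5.257e-04/1.687e-03 = 0.3116.
After j more steps, e_{5+j} ≈ 5.257e-04·ρ^j; need ρ^j ≤ 5.0e-14/5.257e-04 = 9.51113e-11.
j ≥ ln(9.51113e-11)/ln(0.3116) = -23.0760/-1.16603 = 19.790.
So 20 more iterations are needed.

20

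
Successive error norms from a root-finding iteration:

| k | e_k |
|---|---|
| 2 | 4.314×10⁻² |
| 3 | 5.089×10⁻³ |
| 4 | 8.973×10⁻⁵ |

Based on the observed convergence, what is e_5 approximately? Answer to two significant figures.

First estimate the order: p ≈ ln(e_4/e_3) / ln(e_3/e_2) = ln(8.973×10⁻⁵/5.089×10⁻³)/ln(5.089×10⁻³/4.314×10⁻²) = ln(0.0176321)/ln(0.117965) ≈ 1.8893.
Then e_5 ≈ e_4·(e_4/e_3)^p = 8.973×10⁻⁵·(0.0176321)^1.8893 = 8.973×10⁻⁵·0.000486119 ≈ 4.362e-08.

4.4e-8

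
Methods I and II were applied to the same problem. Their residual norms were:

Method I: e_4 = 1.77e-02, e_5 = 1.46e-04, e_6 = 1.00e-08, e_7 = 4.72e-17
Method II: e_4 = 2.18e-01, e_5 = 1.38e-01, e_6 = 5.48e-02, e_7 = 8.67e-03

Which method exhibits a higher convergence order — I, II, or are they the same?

same

Method I: p ≈ ln(4.72e-17/1.00e-08)/ln(1.00e-08/1.46e-04) ≈ 2.00.
Method II: p ≈ ln(8.67e-03/5.48e-02)/ln(5.48e-02/1.38e-01) ≈ 2.00.
Both orders ≈ 2.0 — effectively the same.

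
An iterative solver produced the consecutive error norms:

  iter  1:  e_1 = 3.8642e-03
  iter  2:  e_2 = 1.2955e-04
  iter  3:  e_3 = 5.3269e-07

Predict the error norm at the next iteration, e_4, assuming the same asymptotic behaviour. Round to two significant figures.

First estimate the order: p ≈ ln(e_3/e_2) / ln(e_2/e_1) = ln(5.3269e-07/1.2955e-04)/ln(1.2955e-04/3.8642e-03) = ln(0.00411185)/ln(0.0335257) ≈ 1.6180.
Then e_4 ≈ e_3·(e_3/e_2)^p = 5.3269e-07·(0.00411185)^1.6180 = 5.3269e-07·0.000137883 ≈ 7.345e-11.

7.3e-11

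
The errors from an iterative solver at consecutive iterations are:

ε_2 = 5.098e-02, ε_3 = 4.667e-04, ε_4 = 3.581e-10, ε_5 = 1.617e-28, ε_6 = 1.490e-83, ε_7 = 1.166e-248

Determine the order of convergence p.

3

Consecutive ratios: ε_7/ε_6 = 1.166e-248/1.490e-83 = 7.8255e-166, ε_6/ε_5 = 1.490e-83/1.617e-28 = 9.21459e-56.
p ≈ ln(7.8255e-166)/ln(9.21459e-56) = -380.1717/-126.7240 ≈ 3.00.
So the convergence is cubic (order 3).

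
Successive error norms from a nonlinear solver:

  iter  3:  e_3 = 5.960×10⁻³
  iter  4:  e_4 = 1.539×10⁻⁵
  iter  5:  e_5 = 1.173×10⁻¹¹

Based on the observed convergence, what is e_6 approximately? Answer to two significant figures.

4.0e-26

First estimate the order: p ≈ ln(e_5/e_4) / ln(e_4/e_3) = ln(1.173×10⁻¹¹/1.539×10⁻⁵)/ln(1.539×10⁻⁵/5.960×10⁻³) = ln(7.62183e-07)/ln(0.00258221) ≈ 2.3640.
Then e_6 ≈ e_5·(e_5/e_4)^p = 1.173×10⁻¹¹·(7.62183e-07)^2.3640 = 1.173×10⁻¹¹·3.44499e-15 ≈ 4.041e-26.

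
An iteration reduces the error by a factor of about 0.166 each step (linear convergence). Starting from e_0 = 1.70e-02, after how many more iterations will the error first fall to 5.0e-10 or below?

10

After k steps, e_k ≈ 1.70e-02·0.166^k.
Need 0.166^k ≤ 5.0e-10/1.70e-02 = 2.94118e-08.
k ≥ ln(2.94118e-08)/ln(0.166) = -17.3419/-1.79577 = 9.657.
Smallest integer k = 10.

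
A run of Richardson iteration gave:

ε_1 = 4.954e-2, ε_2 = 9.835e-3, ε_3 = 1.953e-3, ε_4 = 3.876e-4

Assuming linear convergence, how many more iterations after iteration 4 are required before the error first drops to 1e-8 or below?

7

Rate ρ ≈ ε_4/ε_3 = 3.876e-4/1.953e-3 = 0.1985.
After j more steps, ε_{4+j} ≈ 3.876e-4·ρ^j; need ρ^j ≤ 1e-8/3.876e-4 = 2.57998e-05.
j ≥ ln(2.57998e-05)/ln(0.1985) = -10.5651/-1.61697 = 6.534.
So 7 more iterations are needed.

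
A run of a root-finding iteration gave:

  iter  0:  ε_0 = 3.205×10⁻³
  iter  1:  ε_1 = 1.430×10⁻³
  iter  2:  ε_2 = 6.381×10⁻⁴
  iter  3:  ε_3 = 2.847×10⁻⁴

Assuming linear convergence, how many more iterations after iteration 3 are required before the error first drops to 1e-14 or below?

30

Rate ρ ≈ ε_3/ε_2 = 2.847×10⁻⁴/6.381×10⁻⁴ = 0.4462.
After j more steps, ε_{3+j} ≈ 2.847×10⁻⁴·ρ^j; need ρ^j ≤ 1e-14/2.847×10⁻⁴ = 3.51247e-11.
j ≥ ln(3.51247e-11)/ln(0.4462) = -24.0721/-0.80699 = 29.829.
So 30 more iterations are needed.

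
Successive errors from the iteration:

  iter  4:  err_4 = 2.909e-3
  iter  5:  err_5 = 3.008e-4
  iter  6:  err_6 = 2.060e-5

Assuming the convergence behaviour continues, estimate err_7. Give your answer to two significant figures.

First estimate the order: p ≈ ln(err_6/err_5) / ln(err_5/err_4) = ln(2.060e-5/3.008e-4)/ln(3.008e-4/2.909e-3) = ln(0.068484)/ln(0.103403) ≈ 1.1816.
Then err_7 ≈ err_6·(err_6/err_5)^p = 2.060e-5·(0.068484)^1.1816 = 2.060e-5·0.0420855 ≈ 8.67e-07.

8.7e-7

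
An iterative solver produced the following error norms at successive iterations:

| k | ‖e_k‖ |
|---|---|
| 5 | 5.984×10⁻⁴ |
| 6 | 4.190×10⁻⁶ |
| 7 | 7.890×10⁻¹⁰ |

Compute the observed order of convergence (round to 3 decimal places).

p ≈ ln(‖e_7‖/‖e_6‖) / ln(‖e_6‖/‖e_5‖)
  = ln(7.890×10⁻¹⁰/4.190×10⁻⁶) / ln(4.190×10⁻⁶/5.984×10⁻⁴)
  = ln(0.000188305) / ln(0.00700201)
  = -8.577448 / -4.961558 ≈ 1.728781

1.729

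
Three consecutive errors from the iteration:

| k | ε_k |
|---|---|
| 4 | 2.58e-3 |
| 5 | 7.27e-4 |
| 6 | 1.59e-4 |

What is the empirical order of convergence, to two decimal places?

p ≈ ln(ε_6/ε_5) / ln(ε_5/ε_4)
  = ln(1.59e-4/7.27e-4) / ln(7.27e-4/2.58e-3)
  = ln(0.218707) / ln(0.281783)
  = -1.52002 / -1.26662 ≈ 1.20006

1.20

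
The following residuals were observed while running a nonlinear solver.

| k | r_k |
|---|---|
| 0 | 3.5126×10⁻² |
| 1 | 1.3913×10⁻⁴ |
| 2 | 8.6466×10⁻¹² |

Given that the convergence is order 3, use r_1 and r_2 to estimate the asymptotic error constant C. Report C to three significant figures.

C ≈ r_2 / r_1^3
  = 8.6466×10⁻¹² / (1.3913×10⁻⁴)^3
  = 8.6466×10⁻¹² / 2.69316e-12 ≈ 3.2106

3.21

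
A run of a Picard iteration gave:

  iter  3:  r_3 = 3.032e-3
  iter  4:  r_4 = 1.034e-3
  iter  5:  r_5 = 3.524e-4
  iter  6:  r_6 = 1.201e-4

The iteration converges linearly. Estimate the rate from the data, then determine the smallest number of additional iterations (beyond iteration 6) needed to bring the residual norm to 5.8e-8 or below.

Rate ρ ≈ r_6/r_5 = 1.201e-4/3.524e-4 = 0.3408.
After j more steps, r_{6+j} ≈ 1.201e-4·ρ^j; need ρ^j ≤ 5.8e-8/1.201e-4 = 0.000482931.
j ≥ ln(0.000482931)/ln(0.3408) = -7.6356/-1.07646 = 7.093.
So 8 more iterations are needed.

8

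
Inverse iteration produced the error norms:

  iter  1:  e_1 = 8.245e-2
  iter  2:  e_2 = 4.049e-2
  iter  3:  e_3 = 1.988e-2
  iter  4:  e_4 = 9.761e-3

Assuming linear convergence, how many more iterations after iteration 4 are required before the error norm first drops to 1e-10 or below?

Rate ρ ≈ e_4/e_3 = 9.761e-3/1.988e-2 = 0.4910.
After j more steps, e_{4+j} ≈ 9.761e-3·ρ^j; need ρ^j ≤ 1e-10/9.761e-3 = 1.02449e-08.
j ≥ ln(1.02449e-08)/ln(0.4910) = -18.3965/-0.71131 = 25.863.
So 26 more iterations are needed.

26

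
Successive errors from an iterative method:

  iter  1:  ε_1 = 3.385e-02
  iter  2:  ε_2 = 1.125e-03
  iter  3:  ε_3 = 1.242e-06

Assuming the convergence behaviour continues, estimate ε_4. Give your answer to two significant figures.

1.5e-12

First estimate the order: p ≈ ln(ε_3/ε_2) / ln(ε_2/ε_1) = ln(1.242e-06/1.125e-03)/ln(1.125e-03/3.385e-02) = ln(0.001104)/ln(0.0332349) ≈ 2.0001.
Then ε_4 ≈ ε_3·(ε_3/ε_2)^p = 1.242e-06·(0.001104)^2.0001 = 1.242e-06·1.21799e-06 ≈ 1.513e-12.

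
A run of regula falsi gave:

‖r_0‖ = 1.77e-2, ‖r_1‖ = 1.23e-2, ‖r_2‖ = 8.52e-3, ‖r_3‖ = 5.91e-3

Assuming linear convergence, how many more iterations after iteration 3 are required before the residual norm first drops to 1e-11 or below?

Rate ρ ≈ ‖r_3‖/‖r_2‖ = 5.91e-3/8.52e-3 = 0.6937.
After j more steps, ‖r_{3+j}‖ ≈ 5.91e-3·ρ^j; need ρ^j ≤ 1e-11/5.91e-3 = 1.69205e-09.
j ≥ ln(1.69205e-09)/ln(0.6937) = -20.1973/-0.36572 = 55.226.
So 56 more iterations are needed.

56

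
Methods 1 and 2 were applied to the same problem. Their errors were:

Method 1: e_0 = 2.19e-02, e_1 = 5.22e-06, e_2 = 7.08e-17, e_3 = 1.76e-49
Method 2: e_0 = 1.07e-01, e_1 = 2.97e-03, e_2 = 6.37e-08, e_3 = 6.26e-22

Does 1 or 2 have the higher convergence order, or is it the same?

same

Method 1: p ≈ ln(1.76e-49/7.08e-17)/ln(7.08e-17/5.22e-06) ≈ 3.00.
Method 2: p ≈ ln(6.26e-22/6.37e-08)/ln(6.37e-08/2.97e-03) ≈ 3.00.
Both orders ≈ 3.0 — effectively the same.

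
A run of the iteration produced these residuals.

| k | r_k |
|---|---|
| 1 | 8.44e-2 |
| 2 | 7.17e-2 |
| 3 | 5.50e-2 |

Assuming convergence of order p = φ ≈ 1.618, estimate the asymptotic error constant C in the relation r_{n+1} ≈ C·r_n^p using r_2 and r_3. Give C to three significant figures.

3.91

C ≈ r_3 / r_2^1.618
  = 5.50e-2 / (7.17e-2)^1.618
  = 5.50e-2 / 0.0140679 ≈ 3.9096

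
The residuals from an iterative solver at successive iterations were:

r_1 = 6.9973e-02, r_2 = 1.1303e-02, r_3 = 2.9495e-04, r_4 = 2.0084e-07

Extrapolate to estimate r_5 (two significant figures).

First estimate the order: p ≈ ln(r_4/r_3) / ln(r_3/r_2) = ln(2.0084e-07/2.9495e-04)/ln(2.9495e-04/1.1303e-02) = ln(0.000680929)/ln(0.0260948) ≈ 2.0000.
Then r_5 ≈ r_4·(r_4/r_3)^p = 2.0084e-07·(0.000680929)^2.0000 = 2.0084e-07·4.63664e-07 ≈ 9.312e-14.

9.3e-14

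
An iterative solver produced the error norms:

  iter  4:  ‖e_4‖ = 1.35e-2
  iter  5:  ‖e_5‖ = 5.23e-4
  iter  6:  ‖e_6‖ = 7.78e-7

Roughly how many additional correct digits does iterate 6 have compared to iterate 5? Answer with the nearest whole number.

3

Digits gained ≈ log₁₀(‖e_5‖/‖e_6‖) = log₁₀(5.23e-4/7.78e-7) = log₁₀(672.237) ≈ 2.828.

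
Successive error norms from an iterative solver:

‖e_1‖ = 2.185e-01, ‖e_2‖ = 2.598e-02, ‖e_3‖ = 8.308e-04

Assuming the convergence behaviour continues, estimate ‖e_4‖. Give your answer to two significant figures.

First estimate the order: p ≈ ln(‖e_3‖/‖e_2‖) / ln(‖e_2‖/‖e_1‖) = ln(8.308e-04/2.598e-02)/ln(2.598e-02/2.185e-01) = ln(0.0319784)/ln(0.118902) ≈ 1.6167.
Then ‖e_4‖ ≈ ‖e_3‖·(‖e_3‖/‖e_2‖)^p = 8.308e-04·(0.0319784)^1.6167 = 8.308e-04·0.0038265 ≈ 3.179e-06.

3.2e-6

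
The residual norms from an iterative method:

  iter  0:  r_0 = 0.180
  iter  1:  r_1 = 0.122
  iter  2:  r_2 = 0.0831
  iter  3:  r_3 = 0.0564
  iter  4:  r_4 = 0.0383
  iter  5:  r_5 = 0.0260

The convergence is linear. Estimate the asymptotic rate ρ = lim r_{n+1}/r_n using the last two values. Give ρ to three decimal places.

ρ ≈ r_5/r_4 = 0.0260/0.0383 = 0.67885

0.679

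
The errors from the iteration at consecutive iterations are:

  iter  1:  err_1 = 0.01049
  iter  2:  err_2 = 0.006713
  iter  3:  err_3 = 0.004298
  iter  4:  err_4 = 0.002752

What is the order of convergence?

Consecutive ratios: err_4/err_3 = 0.002752/0.004298 = 0.640298, err_3/err_2 = 0.004298/0.006713 = 0.64025.
p ≈ ln(0.640298)/ln(0.64025) = -0.4458/-0.4459 ≈ 1.00.
So the convergence is linear (order 1).

1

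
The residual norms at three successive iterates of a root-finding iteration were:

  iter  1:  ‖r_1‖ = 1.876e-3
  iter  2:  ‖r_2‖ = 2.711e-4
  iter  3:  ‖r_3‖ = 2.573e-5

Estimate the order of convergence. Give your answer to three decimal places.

p ≈ ln(‖r_3‖/‖r_2‖) / ln(‖r_2‖/‖r_1‖)
  = ln(2.573e-5/2.711e-4) / ln(2.711e-4/1.876e-3)
  = ln(0.0949096) / ln(0.14451)
  = -2.354830 / -1.934407 ≈ 1.217339

1.217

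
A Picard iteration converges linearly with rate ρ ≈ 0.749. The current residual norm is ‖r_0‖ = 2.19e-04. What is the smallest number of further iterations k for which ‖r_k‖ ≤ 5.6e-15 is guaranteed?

After k steps, ‖r_k‖ ≈ 2.19e-04·0.749^k.
Need 0.749^k ≤ 5.6e-15/2.19e-04 = 2.55708e-11.
k ≥ ln(2.55708e-11)/ln(0.749) = -24.3896/-0.28902 = 84.387.
Smallest integer k = 85.

85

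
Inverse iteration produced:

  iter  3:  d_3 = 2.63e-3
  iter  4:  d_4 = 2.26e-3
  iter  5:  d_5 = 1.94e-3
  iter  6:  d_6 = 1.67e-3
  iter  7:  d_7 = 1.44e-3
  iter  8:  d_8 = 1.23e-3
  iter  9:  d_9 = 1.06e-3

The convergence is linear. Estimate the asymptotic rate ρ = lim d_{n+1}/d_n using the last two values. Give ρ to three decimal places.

ρ ≈ d_9/d_8 = 1.06e-3/1.23e-3 = 0.86179

0.862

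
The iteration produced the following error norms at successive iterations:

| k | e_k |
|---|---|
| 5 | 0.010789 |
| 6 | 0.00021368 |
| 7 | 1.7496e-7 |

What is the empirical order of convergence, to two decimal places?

1.81

p ≈ ln(e_7/e_6) / ln(e_6/e_5)
  = ln(1.7496e-7/0.00021368) / ln(0.00021368/0.010789)
  = ln(0.000818794) / ln(0.0198054)
  = -7.10768 / -3.92180 ≈ 1.81235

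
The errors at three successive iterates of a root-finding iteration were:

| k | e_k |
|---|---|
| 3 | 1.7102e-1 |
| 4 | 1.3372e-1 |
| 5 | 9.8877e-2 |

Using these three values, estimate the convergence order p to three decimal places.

1.227

p ≈ ln(e_5/e_4) / ln(e_4/e_3)
  = ln(9.8877e-2/1.3372e-1) / ln(1.3372e-1/1.7102e-1)
  = ln(0.739433) / ln(0.781897)
  = -0.301872 / -0.246032 ≈ 1.226962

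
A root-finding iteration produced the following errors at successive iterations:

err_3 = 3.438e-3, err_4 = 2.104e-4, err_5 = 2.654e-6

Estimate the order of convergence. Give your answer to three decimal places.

p ≈ ln(err_5/err_4) / ln(err_4/err_3)
  = ln(2.654e-6/2.104e-4) / ln(2.104e-4/3.438e-3)
  = ln(0.0126141) / ln(0.0611984)
  = -4.372940 / -2.793634 ≈ 1.565323

1.565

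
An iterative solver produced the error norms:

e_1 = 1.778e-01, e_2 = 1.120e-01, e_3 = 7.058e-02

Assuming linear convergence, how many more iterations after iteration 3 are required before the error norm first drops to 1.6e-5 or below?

Rate ρ ≈ e_3/e_2 = 7.058e-02/1.120e-01 = 0.6302.
After j more steps, e_{3+j} ≈ 7.058e-02·ρ^j; need ρ^j ≤ 1.6e-5/7.058e-02 = 0.000226693.
j ≥ ln(0.000226693)/ln(0.6302) = -8.3919/-0.46172 = 18.175.
So 19 more iterations are needed.

19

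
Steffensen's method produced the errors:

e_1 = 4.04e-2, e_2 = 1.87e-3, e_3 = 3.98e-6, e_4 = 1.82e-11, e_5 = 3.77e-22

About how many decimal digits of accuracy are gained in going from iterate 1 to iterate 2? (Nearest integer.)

Digits gained ≈ log₁₀(e_1/e_2) = log₁₀(4.04e-2/1.87e-3) = log₁₀(21.6043) ≈ 1.335.

1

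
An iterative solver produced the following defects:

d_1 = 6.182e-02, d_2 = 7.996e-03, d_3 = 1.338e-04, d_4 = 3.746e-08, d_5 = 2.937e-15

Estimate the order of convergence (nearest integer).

Consecutive ratios: d_5/d_4 = 2.937e-15/3.746e-08 = 7.84036e-08, d_4/d_3 = 3.746e-08/1.338e-04 = 0.00027997.
p ≈ ln(7.84036e-08)/ln(0.00027997) = -16.3614/-8.1808 ≈ 2.00.
So the convergence is quadratic (order 2).

2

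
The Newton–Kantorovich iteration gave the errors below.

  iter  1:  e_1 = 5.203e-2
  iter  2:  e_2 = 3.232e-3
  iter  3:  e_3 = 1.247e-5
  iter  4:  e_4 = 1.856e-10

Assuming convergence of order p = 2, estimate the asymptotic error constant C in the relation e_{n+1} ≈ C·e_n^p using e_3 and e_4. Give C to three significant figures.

C ≈ e_4 / e_3^2
  = 1.856e-10 / (1.247e-5)^2
  = 1.856e-10 / 1.55501e-10 ≈ 1.1936

1.19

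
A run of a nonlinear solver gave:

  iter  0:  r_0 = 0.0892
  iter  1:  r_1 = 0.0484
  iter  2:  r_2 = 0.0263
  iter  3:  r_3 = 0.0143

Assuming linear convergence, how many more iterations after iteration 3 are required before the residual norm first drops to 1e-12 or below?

39

Rate ρ ≈ r_3/r_2 = 0.0143/0.0263 = 0.5437.
After j more steps, r_{3+j} ≈ 0.0143·ρ^j; need ρ^j ≤ 1e-12/0.0143 = 6.99301e-11.
j ≥ ln(6.99301e-11)/ln(0.5437) = -23.3835/-0.60936 = 38.374.
So 39 more iterations are needed.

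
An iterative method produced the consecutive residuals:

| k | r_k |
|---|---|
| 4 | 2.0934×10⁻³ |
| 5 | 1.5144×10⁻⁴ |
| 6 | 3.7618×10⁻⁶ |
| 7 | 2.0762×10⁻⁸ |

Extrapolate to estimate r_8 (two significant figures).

1.4e-11

First estimate the order: p ≈ ln(r_7/r_6) / ln(r_6/r_5) = ln(2.0762×10⁻⁸/3.7618×10⁻⁶)/ln(3.7618×10⁻⁶/1.5144×10⁻⁴) = ln(0.00551917)/ln(0.0248402) ≈ 1.4071.
Then r_8 ≈ r_7·(r_7/r_6)^p = 2.0762×10⁻⁸·(0.00551917)^1.4071 = 2.0762×10⁻⁸·0.000664646 ≈ 1.38e-11.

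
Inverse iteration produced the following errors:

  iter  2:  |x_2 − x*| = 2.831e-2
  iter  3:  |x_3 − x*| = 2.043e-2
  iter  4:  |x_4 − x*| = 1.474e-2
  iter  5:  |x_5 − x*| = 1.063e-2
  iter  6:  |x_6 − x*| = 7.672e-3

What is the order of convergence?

Consecutive ratios: |x_6 − x*|/|x_5 − x*| = 7.672e-3/1.063e-2 = 0.721731, |x_5 − x*|/|x_4 − x*| = 1.063e-2/1.474e-2 = 0.721167.
p ≈ ln(0.721731)/ln(0.721167) = -0.3261/-0.3269 ≈ 1.00.
So the convergence is linear (order 1).

1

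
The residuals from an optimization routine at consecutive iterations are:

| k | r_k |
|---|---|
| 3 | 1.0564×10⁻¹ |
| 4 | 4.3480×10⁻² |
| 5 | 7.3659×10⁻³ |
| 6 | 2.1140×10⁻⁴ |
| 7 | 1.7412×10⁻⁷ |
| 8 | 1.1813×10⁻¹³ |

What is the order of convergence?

Consecutive ratios: r_8/r_7 = 1.1813×10⁻¹³/1.7412×10⁻⁷ = 6.7844e-07, r_7/r_6 = 1.7412×10⁻⁷/2.1140×10⁻⁴ = 0.000823652.
p ≈ ln(6.7844e-07)/ln(0.000823652) = -14.2035/-7.1018 ≈ 2.00.
So the convergence is quadratic (order 2).

2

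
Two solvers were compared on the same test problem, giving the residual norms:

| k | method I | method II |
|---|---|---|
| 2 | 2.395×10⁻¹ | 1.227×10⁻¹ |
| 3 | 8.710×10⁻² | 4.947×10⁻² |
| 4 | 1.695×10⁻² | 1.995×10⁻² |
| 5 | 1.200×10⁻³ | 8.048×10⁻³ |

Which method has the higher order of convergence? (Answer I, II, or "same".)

I

Method I: p ≈ ln(1.200×10⁻³/1.695×10⁻²)/ln(1.695×10⁻²/8.710×10⁻²) ≈ 1.62.
Method II: p ≈ ln(8.048×10⁻³/1.995×10⁻²)/ln(1.995×10⁻²/4.947×10⁻²) ≈ 1.00.
Method I has the higher order (≈1.6 vs ≈1.0).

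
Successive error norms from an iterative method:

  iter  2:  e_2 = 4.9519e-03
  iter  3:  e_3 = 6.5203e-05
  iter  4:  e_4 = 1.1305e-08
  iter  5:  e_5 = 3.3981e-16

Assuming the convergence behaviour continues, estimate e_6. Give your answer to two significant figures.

3.1e-31

First estimate the order: p ≈ ln(e_5/e_4) / ln(e_4/e_3) = ln(3.3981e-16/1.1305e-08)/ln(1.1305e-08/6.5203e-05) = ln(3.00584e-08)/ln(0.000173382) ≈ 2.0000.
Then e_6 ≈ e_5·(e_5/e_4)^p = 3.3981e-16·(3.00584e-08)^2.0000 = 3.3981e-16·9.03507e-16 ≈ 3.07e-31.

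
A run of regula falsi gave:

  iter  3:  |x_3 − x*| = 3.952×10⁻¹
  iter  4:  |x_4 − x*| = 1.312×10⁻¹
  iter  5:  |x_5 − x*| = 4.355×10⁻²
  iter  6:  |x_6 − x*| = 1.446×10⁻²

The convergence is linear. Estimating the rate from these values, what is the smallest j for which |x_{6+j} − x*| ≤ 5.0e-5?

6

Rate ρ ≈ |x_6 − x*|/|x_5 − x*| = 1.446×10⁻²/4.355×10⁻² = 0.3320.
After j more steps, |x_{6+j} − x*| ≈ 1.446×10⁻²·ρ^j; need ρ^j ≤ 5.0e-5/1.446×10⁻² = 0.00345781.
j ≥ ln(0.00345781)/ln(0.3320) = -5.6671/-1.10262 = 5.140.
So 6 more iterations are needed.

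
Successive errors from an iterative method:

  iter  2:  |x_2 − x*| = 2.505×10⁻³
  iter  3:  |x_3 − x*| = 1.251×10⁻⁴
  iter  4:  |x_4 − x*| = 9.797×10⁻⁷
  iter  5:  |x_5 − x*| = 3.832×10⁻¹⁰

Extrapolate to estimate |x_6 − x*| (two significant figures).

First estimate the order: p ≈ ln(|x_5 − x*|/|x_4 − x*|) / ln(|x_4 − x*|/|x_3 − x*|) = ln(3.832×10⁻¹⁰/9.797×10⁻⁷)/ln(9.797×10⁻⁷/1.251×10⁻⁴) = ln(0.00039114)/ln(0.00783133) ≈ 1.6179.
Then |x_6 − x*| ≈ |x_5 − x*|·(|x_5 − x*|/|x_4 − x*|)^p = 3.832×10⁻¹⁰·(0.00039114)^1.6179 = 3.832×10⁻¹⁰·3.06715e-06 ≈ 1.175e-15.

1.2e-15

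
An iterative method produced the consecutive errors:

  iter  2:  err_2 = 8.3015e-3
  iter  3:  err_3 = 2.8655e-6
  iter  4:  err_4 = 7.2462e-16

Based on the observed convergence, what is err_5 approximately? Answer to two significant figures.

First estimate the order: p ≈ ln(err_4/err_3) / ln(err_3/err_2) = ln(7.2462e-16/2.8655e-6)/ln(2.8655e-6/8.3015e-3) = ln(2.52877e-10)/ln(0.000345179) ≈ 2.7722.
Then err_5 ≈ err_4·(err_4/err_3)^p = 7.2462e-16·(2.52877e-10)^2.7722 = 7.2462e-16·2.48282e-27 ≈ 1.799e-42.

1.8e-42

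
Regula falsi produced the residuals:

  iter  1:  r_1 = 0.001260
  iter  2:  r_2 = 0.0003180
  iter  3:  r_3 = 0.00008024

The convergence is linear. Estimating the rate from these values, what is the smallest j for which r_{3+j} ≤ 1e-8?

7

Rate ρ ≈ r_3/r_2 = 0.00008024/0.0003180 = 0.2523.
After j more steps, r_{3+j} ≈ 0.00008024·ρ^j; need ρ^j ≤ 1e-8/0.00008024 = 0.000124626.
j ≥ ln(0.000124626)/ln(0.2523) = -8.9902/-1.37714 = 6.528.
So 7 more iterations are needed.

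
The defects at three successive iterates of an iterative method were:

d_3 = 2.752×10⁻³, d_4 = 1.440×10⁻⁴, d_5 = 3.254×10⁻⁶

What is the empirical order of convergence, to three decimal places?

p ≈ ln(d_5/d_4) / ln(d_4/d_3)
  = ln(3.254×10⁻⁶/1.440×10⁻⁴) / ln(1.440×10⁻⁴/2.752×10⁻³)
  = ln(0.0225972) / ln(0.0523256)
  = -3.789929 / -2.950270 ≈ 1.284604

1.285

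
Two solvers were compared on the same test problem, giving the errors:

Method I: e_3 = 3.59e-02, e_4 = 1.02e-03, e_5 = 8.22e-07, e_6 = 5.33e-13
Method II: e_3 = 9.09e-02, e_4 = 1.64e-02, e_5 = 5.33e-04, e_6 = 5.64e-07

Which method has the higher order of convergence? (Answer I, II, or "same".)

Method I: p ≈ ln(5.33e-13/8.22e-07)/ln(8.22e-07/1.02e-03) ≈ 2.00.
Method II: p ≈ ln(5.64e-07/5.33e-04)/ln(5.33e-04/1.64e-02) ≈ 2.00.
Both orders ≈ 2.0 — effectively the same.

same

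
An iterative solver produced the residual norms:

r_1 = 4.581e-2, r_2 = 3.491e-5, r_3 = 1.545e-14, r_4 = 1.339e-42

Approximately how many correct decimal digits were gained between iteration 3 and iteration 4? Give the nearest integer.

28

Digits gained ≈ log₁₀(r_3/r_4) = log₁₀(1.545e-14/1.339e-42) = log₁₀(1.15385e+28) ≈ 28.062.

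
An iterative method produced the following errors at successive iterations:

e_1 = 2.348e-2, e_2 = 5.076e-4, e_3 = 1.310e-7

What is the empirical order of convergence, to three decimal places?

p ≈ ln(e_3/e_2) / ln(e_2/e_1)
  = ln(1.310e-7/5.076e-4) / ln(5.076e-4/2.348e-2)
  = ln(0.000258077) / ln(0.0216184)
  = -8.262253 / -3.834210 ≈ 2.154878

2.155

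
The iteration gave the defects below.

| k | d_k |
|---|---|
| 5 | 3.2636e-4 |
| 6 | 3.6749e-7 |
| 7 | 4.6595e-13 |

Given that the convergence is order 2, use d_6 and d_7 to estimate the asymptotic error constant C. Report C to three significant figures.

3.45

C ≈ d_7 / d_6^2
  = 4.6595e-13 / (3.6749e-7)^2
  = 4.6595e-13 / 1.35049e-13 ≈ 3.4502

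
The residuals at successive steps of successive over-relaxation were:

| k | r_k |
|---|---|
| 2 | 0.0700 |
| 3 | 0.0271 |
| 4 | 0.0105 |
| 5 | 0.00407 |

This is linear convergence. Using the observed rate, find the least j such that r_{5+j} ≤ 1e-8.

Rate ρ ≈ r_5/r_4 = 0.00407/0.0105 = 0.3876.
After j more steps, r_{5+j} ≈ 0.00407·ρ^j; need ρ^j ≤ 1e-8/0.00407 = 2.457e-06.
j ≥ ln(2.457e-06)/ln(0.3876) = -12.9166/-0.94778 = 13.628.
So 14 more iterations are needed.

14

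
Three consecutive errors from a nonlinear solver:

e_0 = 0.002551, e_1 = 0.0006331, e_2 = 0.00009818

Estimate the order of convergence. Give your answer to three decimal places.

1.337

p ≈ ln(e_2/e_1) / ln(e_1/e_0)
  = ln(0.00009818/0.0006331) / ln(0.0006331/0.002551)
  = ln(0.155078) / ln(0.248177)
  = -1.863827 / -1.393613 ≈ 1.337406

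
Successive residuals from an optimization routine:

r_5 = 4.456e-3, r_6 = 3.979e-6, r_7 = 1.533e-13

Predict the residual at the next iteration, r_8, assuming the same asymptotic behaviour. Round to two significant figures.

1.4e-31

First estimate the order: p ≈ ln(r_7/r_6) / ln(r_6/r_5) = ln(1.533e-13/3.979e-6)/ln(3.979e-6/4.456e-3) = ln(3.85273e-08)/ln(0.000892953) ≈ 2.4316.
Then r_8 ≈ r_7·(r_7/r_6)^p = 1.533e-13·(3.85273e-08)^2.4316 = 1.533e-13·9.36602e-19 ≈ 1.436e-31.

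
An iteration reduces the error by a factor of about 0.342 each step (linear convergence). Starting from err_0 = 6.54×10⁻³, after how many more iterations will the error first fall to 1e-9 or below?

15

After k steps, err_k ≈ 6.54×10⁻³·0.342^k.
Need 0.342^k ≤ 1e-9/6.54×10⁻³ = 1.52905e-07.
k ≥ ln(1.52905e-07)/ln(0.342) = -15.6934/-1.07294 = 14.627.
Smallest integer k = 15.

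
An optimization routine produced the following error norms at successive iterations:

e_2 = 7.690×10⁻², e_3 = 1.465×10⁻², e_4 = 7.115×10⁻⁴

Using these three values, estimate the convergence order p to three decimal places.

p ≈ ln(e_4/e_3) / ln(e_3/e_2)
  = ln(7.115×10⁻⁴/1.465×10⁻²) / ln(1.465×10⁻²/7.690×10⁻²)
  = ln(0.0485666) / ln(0.190507)
  = -3.024819 / -1.658066 ≈ 1.824306

1.824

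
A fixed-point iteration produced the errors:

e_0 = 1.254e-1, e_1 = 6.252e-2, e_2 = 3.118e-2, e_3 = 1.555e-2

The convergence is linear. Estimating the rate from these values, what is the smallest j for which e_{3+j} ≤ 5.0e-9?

22

Rate ρ ≈ e_3/e_2 = 1.555e-2/3.118e-2 = 0.4987.
After j more steps, e_{3+j} ≈ 1.555e-2·ρ^j; need ρ^j ≤ 5.0e-9/1.555e-2 = 3.21543e-07.
j ≥ ln(3.21543e-07)/ln(0.4987) = -14.9501/-0.69575 = 21.488.
So 22 more iterations are needed.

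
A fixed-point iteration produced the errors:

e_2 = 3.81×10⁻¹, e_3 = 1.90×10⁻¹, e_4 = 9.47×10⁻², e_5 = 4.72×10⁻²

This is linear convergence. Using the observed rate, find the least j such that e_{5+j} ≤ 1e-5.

Rate ρ ≈ e_5/e_4 = 4.72×10⁻²/9.47×10⁻² = 0.4984.
After j more steps, e_{5+j} ≈ 4.72×10⁻²·ρ^j; need ρ^j ≤ 1e-5/4.72×10⁻² = 0.000211864.
j ≥ ln(0.000211864)/ln(0.4984) = -8.4596/-0.69635 = 12.148.
So 13 more iterations are needed.

13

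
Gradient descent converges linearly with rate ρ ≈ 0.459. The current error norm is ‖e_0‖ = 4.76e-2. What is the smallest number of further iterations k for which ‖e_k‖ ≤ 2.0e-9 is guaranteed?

22

After k steps, ‖e_k‖ ≈ 4.76e-2·0.459^k.
Need 0.459^k ≤ 2.0e-9/4.76e-2 = 4.20168e-08.
k ≥ ln(4.20168e-08)/ln(0.459) = -16.9852/-0.77871 = 21.812.
Smallest integer k = 22.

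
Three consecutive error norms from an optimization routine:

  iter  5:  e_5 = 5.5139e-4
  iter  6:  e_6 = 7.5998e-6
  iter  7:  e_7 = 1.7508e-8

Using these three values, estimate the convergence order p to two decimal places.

1.42

p ≈ ln(e_7/e_6) / ln(e_6/e_5)
  = ln(1.7508e-8/7.5998e-6) / ln(7.5998e-6/5.5139e-4)
  = ln(0.00230374) / ln(0.013783)
  = -6.07322 / -4.28432 ≈ 1.41755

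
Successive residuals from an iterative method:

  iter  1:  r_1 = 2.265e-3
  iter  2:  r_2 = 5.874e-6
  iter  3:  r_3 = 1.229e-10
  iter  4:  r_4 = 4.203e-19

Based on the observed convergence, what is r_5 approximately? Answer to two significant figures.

First estimate the order: p ≈ ln(r_4/r_3) / ln(r_3/r_2) = ln(4.203e-19/1.229e-10)/ln(1.229e-10/5.874e-6) = ln(3.41985e-09)/ln(2.09227e-05) ≈ 1.8092.
Then r_5 ≈ r_4·(r_4/r_3)^p = 4.203e-19·(3.41985e-09)^1.8092 = 4.203e-19·4.82309e-16 ≈ 2.027e-34.

2.0e-34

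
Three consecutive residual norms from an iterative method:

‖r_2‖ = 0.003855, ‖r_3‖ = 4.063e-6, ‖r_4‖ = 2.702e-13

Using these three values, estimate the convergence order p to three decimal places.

p ≈ ln(‖r_4‖/‖r_3‖) / ln(‖r_3‖/‖r_2‖)
  = ln(2.702e-13/4.063e-6) / ln(4.063e-6/0.003855)
  = ln(6.65026e-08) / ln(0.00105396)
  = -16.526025 / -6.855201 ≈ 2.410728

2.411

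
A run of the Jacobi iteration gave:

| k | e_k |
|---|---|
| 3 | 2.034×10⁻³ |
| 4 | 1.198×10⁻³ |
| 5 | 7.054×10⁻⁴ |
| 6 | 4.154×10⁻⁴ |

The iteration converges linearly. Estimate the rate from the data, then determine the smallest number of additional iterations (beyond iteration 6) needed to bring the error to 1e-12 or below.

Rate ρ ≈ e_6/e_5 = 4.154×10⁻⁴/7.054×10⁻⁴ = 0.5889.
After j more steps, e_{6+j} ≈ 4.154×10⁻⁴·ρ^j; need ρ^j ≤ 1e-12/4.154×10⁻⁴ = 2.40732e-09.
j ≥ ln(2.40732e-09)/ln(0.5889) = -19.8448/-0.52950 = 37.478.
So 38 more iterations are needed.

38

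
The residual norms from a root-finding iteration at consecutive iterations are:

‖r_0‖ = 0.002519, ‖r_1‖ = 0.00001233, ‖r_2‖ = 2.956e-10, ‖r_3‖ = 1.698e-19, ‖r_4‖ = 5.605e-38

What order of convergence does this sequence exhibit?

2

Consecutive ratios: ‖r_4‖/‖r_3‖ = 5.605e-38/1.698e-19 = 3.30094e-19, ‖r_3‖/‖r_2‖ = 1.698e-19/2.956e-10 = 5.74425e-10.
p ≈ ln(3.30094e-19)/ln(5.74425e-10) = -42.5549/-21.2777 ≈ 2.00.
So the convergence is quadratic (order 2).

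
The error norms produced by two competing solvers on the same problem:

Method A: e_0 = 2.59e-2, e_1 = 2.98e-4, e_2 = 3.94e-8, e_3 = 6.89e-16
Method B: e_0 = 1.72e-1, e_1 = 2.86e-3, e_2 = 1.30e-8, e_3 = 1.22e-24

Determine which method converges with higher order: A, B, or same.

B

Method A: p ≈ ln(6.89e-16/3.94e-8)/ln(3.94e-8/2.98e-4) ≈ 2.00.
Method B: p ≈ ln(1.22e-24/1.30e-8)/ln(1.30e-8/2.86e-3) ≈ 3.00.
Method B has the higher order (≈3.0 vs ≈2.0).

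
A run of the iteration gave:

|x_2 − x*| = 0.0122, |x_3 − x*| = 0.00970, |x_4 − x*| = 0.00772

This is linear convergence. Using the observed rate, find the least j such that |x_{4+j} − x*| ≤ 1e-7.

Rate ρ ≈ |x_4 − x*|/|x_3 − x*| = 0.00772/0.00970 = 0.7959.
After j more steps, |x_{4+j} − x*| ≈ 0.00772·ρ^j; need ρ^j ≤ 1e-7/0.00772 = 1.29534e-05.
j ≥ ln(1.29534e-05)/ln(0.7959) = -11.2542/-0.22828 = 49.300.
So 50 more iterations are needed.

50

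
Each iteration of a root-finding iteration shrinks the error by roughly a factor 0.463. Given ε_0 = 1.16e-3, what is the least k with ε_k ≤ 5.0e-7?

After k steps, ε_k ≈ 1.16e-3·0.463^k.
Need 0.463^k ≤ 5.0e-7/1.16e-3 = 0.000431034.
k ≥ ln(0.000431034)/ln(0.463) = -7.7493/-0.77003 = 10.064.
Smallest integer k = 11.

11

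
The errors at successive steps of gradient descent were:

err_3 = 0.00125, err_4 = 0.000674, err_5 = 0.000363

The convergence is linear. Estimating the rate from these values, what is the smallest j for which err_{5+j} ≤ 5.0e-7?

11

Rate ρ ≈ err_5/err_4 = 0.000363/0.000674 = 0.5386.
After j more steps, err_{5+j} ≈ 0.000363·ρ^j; need ρ^j ≤ 5.0e-7/0.000363 = 0.00137741.
j ≥ ln(0.00137741)/ln(0.5386) = -6.5876/-0.61878 = 10.646.
So 11 more iterations are needed.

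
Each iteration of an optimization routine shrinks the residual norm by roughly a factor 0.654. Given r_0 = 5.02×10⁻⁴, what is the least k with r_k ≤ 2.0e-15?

62

After k steps, r_k ≈ 5.02×10⁻⁴·0.654^k.
Need 0.654^k ≤ 2.0e-15/5.02×10⁻⁴ = 3.98406e-12.
k ≥ ln(3.98406e-12)/ln(0.654) = -26.2487/-0.42465 = 61.813.
Smallest integer k = 62.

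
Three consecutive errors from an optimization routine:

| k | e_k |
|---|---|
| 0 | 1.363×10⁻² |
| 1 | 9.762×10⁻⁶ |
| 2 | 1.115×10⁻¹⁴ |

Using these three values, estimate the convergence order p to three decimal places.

p ≈ ln(e_2/e_1) / ln(e_1/e_0)
  = ln(1.115×10⁻¹⁴/9.762×10⁻⁶) / ln(9.762×10⁻⁶/1.363×10⁻²)
  = ln(1.14218e-09) / ln(0.000716214)
  = -20.590327 / -7.241532 ≈ 2.843366

2.843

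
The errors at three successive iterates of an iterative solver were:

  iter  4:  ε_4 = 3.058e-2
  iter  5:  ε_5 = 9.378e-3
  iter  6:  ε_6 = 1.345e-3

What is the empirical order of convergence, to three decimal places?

1.643

p ≈ ln(ε_6/ε_5) / ln(ε_5/ε_4)
  = ln(1.345e-3/9.378e-3) / ln(9.378e-3/3.058e-2)
  = ln(0.143421) / ln(0.306671)
  = -1.941971 / -1.181980 ≈ 1.642981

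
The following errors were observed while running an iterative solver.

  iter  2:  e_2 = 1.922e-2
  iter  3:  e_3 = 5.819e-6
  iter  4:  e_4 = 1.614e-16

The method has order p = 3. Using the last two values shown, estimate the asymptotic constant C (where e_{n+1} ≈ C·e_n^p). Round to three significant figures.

0.819

C ≈ e_4 / e_3^3
  = 1.614e-16 / (5.819e-6)^3
  = 1.614e-16 / 1.97036e-16 ≈ 0.81914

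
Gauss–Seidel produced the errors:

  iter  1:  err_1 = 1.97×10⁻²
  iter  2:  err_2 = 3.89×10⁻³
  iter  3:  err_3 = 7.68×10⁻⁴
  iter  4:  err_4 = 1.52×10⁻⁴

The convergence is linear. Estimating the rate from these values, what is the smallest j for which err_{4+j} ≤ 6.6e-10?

8

Rate ρ ≈ err_4/err_3 = 1.52×10⁻⁴/7.68×10⁻⁴ = 0.1979.
After j more steps, err_{4+j} ≈ 1.52×10⁻⁴·ρ^j; need ρ^j ≤ 6.6e-10/1.52×10⁻⁴ = 4.34211e-06.
j ≥ ln(4.34211e-06)/ln(0.1979) = -12.3472/-1.61999 = 7.622.
So 8 more iterations are needed.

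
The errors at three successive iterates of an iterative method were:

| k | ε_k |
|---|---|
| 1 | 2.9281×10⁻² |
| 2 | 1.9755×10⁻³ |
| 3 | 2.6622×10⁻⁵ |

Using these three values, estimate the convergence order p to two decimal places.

p ≈ ln(ε_3/ε_2) / ln(ε_2/ε_1)
  = ln(2.6622×10⁻⁵/1.9755×10⁻³) / ln(1.9755×10⁻³/2.9281×10⁻²)
  = ln(0.0134761) / ln(0.067467)
  = -4.30684 / -2.69612 ≈ 1.59742

1.60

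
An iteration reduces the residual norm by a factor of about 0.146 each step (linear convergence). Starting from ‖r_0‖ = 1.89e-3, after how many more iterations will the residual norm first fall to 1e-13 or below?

13

After k steps, ‖r_k‖ ≈ 1.89e-3·0.146^k.
Need 0.146^k ≤ 1e-13/1.89e-3 = 5.29101e-11.
k ≥ ln(5.29101e-11)/ln(0.146) = -23.6624/-1.92415 = 12.298.
Smallest integer k = 13.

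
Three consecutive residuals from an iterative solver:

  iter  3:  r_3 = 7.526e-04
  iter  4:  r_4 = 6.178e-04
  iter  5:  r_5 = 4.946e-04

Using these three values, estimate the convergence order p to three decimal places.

1.127

p ≈ ln(r_5/r_4) / ln(r_4/r_3)
  = ln(4.946e-04/6.178e-04) / ln(6.178e-04/7.526e-04)
  = ln(0.800583) / ln(0.820888)
  = -0.222415 / -0.197369 ≈ 1.126899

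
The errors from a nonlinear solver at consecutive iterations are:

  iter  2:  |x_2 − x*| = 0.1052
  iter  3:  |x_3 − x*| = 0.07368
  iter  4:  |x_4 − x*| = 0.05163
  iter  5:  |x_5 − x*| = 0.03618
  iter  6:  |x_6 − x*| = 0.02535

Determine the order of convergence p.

Consecutive ratios: |x_6 − x*|/|x_5 − x*| = 0.02535/0.03618 = 0.700663, |x_5 − x*|/|x_4 − x*| = 0.03618/0.05163 = 0.700755.
p ≈ ln(0.700663)/ln(0.700755) = -0.3557/-0.3556 ≈ 1.00.
So the convergence is linear (order 1).

1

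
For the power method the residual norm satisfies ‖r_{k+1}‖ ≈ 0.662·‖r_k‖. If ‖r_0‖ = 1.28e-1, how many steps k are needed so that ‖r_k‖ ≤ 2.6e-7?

After k steps, ‖r_k‖ ≈ 1.28e-1·0.662^k.
Need 0.662^k ≤ 2.6e-7/1.28e-1 = 2.03125e-06.
k ≥ ln(2.03125e-06)/ln(0.662) = -13.1069/-0.41249 = 31.775.
Smallest integer k = 32.

32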